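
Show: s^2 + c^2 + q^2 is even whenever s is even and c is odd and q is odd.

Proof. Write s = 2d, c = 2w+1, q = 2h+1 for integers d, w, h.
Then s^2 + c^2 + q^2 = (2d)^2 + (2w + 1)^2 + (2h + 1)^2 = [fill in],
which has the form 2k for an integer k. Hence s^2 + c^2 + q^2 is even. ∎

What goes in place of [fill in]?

Expanding: (2d)^2 + (2w + 1)^2 + (2h + 1)^2 = 4d^2 + 4h^2 + 4h + 4w^2 + 4w + 2.
Every term is even; pulling out the factor of 2 gives 2(2d^2 + 2h^2 + 2h + 2w^2 + 2w + 1).

2(2d^2 + 2h^2 + 2h + 2w^2 + 2w + 1)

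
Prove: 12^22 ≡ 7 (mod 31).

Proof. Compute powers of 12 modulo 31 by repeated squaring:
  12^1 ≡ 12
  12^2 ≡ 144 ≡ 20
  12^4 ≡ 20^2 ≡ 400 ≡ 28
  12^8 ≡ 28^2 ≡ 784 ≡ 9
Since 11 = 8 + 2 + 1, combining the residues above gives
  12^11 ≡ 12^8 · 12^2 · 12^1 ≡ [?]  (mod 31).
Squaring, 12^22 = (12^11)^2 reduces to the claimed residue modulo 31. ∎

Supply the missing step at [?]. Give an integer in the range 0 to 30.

21

12^8 · 12^2 · 12^1 ≡ 9 · 20 · 12 = 2160.
2160 mod 31 = 21, so 12^11 ≡ 21 (mod 31).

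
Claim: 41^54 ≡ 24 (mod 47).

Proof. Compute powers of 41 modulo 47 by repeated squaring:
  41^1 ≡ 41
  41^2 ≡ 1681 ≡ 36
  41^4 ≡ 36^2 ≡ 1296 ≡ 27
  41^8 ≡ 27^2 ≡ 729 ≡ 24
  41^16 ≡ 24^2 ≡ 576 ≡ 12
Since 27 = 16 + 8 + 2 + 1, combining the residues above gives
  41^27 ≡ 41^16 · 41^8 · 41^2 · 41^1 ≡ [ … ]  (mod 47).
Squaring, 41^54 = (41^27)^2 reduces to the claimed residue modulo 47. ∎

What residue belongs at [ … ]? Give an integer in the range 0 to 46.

Multiply the listed residues: 12 · 24 · 36 · 41 = 288 → 10368 → 425088.
Reducing modulo 47: 425088 = 9044·47 + 20, so 41^27 ≡ 20.

20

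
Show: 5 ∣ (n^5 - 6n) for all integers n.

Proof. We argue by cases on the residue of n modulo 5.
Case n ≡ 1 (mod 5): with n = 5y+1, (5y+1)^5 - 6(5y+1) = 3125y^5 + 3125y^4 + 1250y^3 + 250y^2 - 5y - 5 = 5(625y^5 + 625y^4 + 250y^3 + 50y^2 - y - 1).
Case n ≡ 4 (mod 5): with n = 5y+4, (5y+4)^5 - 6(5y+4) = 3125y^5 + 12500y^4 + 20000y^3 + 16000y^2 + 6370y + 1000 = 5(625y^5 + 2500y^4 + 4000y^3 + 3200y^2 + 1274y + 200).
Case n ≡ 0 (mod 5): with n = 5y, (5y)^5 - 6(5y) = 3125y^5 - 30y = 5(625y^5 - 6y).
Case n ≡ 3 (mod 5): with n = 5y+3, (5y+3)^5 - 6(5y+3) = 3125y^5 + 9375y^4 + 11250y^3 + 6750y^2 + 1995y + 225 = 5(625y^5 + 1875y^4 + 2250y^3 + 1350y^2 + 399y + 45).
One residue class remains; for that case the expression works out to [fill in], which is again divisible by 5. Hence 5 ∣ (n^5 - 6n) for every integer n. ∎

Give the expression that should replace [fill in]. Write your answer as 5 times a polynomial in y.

5(625y^5 + 1250y^4 + 1000y^3 + 400y^2 + 74y + 4)

The residues treated are {1, 4, 0, 3}, so the missing case is n ≡ 2 (mod 5); write n = 5y+2.
Then (5y+2)^5 - 6(5y+2) = 3125y^5 + 6250y^4 + 5000y^3 + 2000y^2 + 370y + 20 = 5(625y^5 + 1250y^4 + 1000y^3 + 400y^2 + 74y + 4).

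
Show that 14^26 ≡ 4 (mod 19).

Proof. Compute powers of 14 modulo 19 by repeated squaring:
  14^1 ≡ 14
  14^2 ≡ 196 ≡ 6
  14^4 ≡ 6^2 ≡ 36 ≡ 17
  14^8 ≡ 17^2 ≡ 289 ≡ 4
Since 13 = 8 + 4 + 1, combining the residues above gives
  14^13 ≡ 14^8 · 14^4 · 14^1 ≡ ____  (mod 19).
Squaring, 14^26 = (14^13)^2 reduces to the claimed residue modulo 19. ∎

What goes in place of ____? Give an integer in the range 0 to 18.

14^8 · 14^4 · 14^1 ≡ 4 · 17 · 14 = 952.
952 mod 19 = 2, so 14^13 ≡ 2 (mod 19).

2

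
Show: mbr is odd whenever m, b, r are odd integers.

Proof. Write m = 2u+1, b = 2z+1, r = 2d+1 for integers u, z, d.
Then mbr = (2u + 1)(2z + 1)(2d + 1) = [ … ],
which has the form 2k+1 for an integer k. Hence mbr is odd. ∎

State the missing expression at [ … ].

Expanding: (2u + 1)(2z + 1)(2d + 1) = 8duz + 4du + 4dz + 2d + 4uz + 2u + 2z + 1.
Every term except the constant is even, so this is 2(4duz + 2du + 2dz + d + 2uz + u + z) + 1,
and 4duz + 2du + 2dz + d + 2uz + u + z ∈ ℤ gives the required form.

2(4duz + 2du + 2dz + d + 2uz + u + z) + 1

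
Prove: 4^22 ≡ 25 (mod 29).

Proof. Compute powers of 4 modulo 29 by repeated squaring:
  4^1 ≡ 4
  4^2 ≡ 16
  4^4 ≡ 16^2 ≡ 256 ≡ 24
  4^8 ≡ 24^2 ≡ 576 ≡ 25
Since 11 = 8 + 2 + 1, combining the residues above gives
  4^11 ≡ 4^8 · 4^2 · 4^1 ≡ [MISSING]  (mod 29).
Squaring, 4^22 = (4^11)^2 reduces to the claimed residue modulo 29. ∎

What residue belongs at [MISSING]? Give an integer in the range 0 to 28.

5

4^8 · 4^2 · 4^1 ≡ 25 · 16 · 4 = 1600.
1600 mod 29 = 5, so 4^11 ≡ 5 (mod 29).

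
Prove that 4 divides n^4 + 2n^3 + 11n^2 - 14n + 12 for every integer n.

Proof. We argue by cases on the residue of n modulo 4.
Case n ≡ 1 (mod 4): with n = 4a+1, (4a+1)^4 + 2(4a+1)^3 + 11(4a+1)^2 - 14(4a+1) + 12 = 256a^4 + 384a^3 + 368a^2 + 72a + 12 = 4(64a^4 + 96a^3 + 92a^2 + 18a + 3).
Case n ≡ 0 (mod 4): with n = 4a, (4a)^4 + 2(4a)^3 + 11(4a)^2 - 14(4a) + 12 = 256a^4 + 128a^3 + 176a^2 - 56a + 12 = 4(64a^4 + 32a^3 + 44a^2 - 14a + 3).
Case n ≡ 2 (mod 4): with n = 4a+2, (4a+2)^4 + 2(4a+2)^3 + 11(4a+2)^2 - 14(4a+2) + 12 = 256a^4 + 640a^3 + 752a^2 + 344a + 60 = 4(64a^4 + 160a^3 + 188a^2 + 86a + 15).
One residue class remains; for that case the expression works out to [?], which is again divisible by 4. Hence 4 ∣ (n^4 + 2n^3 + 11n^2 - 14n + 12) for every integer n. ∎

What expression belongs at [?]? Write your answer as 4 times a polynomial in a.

4(64a^4 + 224a^3 + 332a^2 + 214a + 51)

Only n ≡ 3 (mod 4) is unaccounted for. Put n = 4a+3:
(4a+3)^4 + 2(4a+3)^3 + 11(4a+3)^2 - 14(4a+3) + 12 expands to 256a^4 + 896a^3 + 1328a^2 + 856a + 204,
and factoring out 4 leaves 4(64a^4 + 224a^3 + 332a^2 + 214a + 51).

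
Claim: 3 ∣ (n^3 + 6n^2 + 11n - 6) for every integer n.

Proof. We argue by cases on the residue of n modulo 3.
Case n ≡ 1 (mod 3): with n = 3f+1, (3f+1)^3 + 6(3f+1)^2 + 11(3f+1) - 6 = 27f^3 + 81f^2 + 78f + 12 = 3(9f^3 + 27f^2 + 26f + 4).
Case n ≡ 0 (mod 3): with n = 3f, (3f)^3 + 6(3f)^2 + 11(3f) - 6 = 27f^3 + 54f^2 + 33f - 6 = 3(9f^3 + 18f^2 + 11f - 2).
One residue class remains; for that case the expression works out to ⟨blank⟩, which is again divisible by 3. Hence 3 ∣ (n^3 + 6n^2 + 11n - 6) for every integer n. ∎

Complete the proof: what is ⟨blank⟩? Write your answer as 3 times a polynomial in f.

3(9f^3 + 36f^2 + 47f + 16)

The residues treated are {1, 0}, so the missing case is n ≡ 2 (mod 3); write n = 3f+2.
Then (3f+2)^3 + 6(3f+2)^2 + 11(3f+2) - 6 = 27f^3 + 108f^2 + 141f + 48 = 3(9f^3 + 36f^2 + 47f + 16).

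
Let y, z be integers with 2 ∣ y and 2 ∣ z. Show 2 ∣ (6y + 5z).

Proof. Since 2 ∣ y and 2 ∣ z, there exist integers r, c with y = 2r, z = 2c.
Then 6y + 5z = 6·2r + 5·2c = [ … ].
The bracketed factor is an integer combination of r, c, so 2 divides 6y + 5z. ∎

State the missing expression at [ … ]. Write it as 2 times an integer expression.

Each term has a factor of 2: 6·2r + 5·2c = 2·(5c + 6r).
Since 5c + 6r is an integer, 2 ∣ (6y + 5z).

2(5c + 6r)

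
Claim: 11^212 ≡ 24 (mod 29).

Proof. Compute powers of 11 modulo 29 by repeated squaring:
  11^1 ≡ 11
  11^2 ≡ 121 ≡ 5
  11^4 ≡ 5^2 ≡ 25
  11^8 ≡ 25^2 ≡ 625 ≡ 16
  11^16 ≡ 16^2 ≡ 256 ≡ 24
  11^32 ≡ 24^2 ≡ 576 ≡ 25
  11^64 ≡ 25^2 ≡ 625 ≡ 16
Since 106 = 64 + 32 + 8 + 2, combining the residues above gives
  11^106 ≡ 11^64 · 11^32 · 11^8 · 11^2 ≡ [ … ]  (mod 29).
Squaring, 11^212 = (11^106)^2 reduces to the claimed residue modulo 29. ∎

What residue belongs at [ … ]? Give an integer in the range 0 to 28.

13

Multiply the listed residues: 16 · 25 · 16 · 5 = 400 → 6400 → 32000.
Reducing modulo 29: 32000 = 1103·29 + 13, so 11^106 ≡ 13.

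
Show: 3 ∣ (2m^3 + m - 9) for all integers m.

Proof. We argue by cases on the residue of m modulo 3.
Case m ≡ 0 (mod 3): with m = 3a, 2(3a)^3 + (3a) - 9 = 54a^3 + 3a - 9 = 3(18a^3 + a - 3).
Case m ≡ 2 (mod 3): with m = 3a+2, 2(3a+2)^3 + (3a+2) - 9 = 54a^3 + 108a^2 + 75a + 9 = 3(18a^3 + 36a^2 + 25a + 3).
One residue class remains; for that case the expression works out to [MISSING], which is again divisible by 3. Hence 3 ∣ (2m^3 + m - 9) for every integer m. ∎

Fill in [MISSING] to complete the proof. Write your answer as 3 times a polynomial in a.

The residues treated are {0, 2}, so the missing case is m ≡ 1 (mod 3); write m = 3a+1.
Then 2(3a+1)^3 + (3a+1) - 9 = 54a^3 + 54a^2 + 21a - 6 = 3(18a^3 + 18a^2 + 7a - 2).

3(18a^3 + 18a^2 + 7a - 2)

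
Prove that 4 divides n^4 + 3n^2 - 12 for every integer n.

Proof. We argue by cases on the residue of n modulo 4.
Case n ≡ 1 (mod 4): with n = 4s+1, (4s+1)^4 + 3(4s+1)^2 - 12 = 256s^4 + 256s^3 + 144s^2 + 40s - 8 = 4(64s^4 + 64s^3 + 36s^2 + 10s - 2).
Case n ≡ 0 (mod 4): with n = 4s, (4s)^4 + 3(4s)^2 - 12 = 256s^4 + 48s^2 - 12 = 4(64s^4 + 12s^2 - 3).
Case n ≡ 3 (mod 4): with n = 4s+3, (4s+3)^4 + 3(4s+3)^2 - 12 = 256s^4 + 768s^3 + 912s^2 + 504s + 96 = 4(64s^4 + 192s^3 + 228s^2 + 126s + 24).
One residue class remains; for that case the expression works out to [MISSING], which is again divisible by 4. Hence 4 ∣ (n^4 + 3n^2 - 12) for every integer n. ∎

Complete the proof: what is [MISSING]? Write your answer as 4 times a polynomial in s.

Only n ≡ 2 (mod 4) is unaccounted for. Put n = 4s+2:
(4s+2)^4 + 3(4s+2)^2 - 12 expands to 256s^4 + 512s^3 + 432s^2 + 176s + 16,
and factoring out 4 leaves 4(64s^4 + 128s^3 + 108s^2 + 44s + 4).

4(64s^4 + 128s^3 + 108s^2 + 44s + 4)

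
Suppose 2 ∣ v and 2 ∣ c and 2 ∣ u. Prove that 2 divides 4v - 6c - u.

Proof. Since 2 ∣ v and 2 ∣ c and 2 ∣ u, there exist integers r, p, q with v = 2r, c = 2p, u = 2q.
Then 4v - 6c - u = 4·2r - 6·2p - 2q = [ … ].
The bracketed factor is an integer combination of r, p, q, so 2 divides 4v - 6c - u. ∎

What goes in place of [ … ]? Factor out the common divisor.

Each term has a factor of 2: 4·2r - 6·2p - 2q = 2·(-6p - q + 4r).
Since -6p - q + 4r is an integer, 2 ∣ (4v - 6c - u).

2(-6p - q + 4r)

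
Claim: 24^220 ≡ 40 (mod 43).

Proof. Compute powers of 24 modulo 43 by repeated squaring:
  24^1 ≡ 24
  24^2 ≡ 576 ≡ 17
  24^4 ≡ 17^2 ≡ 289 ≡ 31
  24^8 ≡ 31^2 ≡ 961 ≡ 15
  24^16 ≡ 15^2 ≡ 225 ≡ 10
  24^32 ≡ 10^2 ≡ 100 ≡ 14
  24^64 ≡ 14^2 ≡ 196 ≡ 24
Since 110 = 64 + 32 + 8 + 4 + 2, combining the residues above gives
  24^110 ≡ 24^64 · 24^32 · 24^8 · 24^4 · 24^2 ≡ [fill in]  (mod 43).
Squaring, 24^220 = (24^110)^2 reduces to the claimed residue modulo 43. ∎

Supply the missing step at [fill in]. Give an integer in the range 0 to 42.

13

Multiply the listed residues: 24 · 14 · 15 · 31 · 17 = 336 → 5040 → 156240 → 2656080.
Reducing modulo 43: 2656080 = 61769·43 + 13, so 24^110 ≡ 13.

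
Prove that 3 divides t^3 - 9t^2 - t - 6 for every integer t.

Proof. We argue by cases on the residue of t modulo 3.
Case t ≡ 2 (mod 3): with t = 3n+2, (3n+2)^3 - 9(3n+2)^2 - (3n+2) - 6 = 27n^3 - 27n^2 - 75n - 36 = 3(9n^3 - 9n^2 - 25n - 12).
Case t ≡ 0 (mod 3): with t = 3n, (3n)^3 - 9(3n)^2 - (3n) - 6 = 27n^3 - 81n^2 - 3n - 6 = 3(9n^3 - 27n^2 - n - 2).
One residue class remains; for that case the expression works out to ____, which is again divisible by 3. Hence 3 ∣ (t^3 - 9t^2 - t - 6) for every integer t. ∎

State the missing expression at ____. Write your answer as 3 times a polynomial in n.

3(9n^3 - 18n^2 - 16n - 5)

Only t ≡ 1 (mod 3) is unaccounted for. Put t = 3n+1:
(3n+1)^3 - 9(3n+1)^2 - (3n+1) - 6 expands to 27n^3 - 54n^2 - 48n - 15,
and factoring out 3 leaves 3(9n^3 - 18n^2 - 16n - 5).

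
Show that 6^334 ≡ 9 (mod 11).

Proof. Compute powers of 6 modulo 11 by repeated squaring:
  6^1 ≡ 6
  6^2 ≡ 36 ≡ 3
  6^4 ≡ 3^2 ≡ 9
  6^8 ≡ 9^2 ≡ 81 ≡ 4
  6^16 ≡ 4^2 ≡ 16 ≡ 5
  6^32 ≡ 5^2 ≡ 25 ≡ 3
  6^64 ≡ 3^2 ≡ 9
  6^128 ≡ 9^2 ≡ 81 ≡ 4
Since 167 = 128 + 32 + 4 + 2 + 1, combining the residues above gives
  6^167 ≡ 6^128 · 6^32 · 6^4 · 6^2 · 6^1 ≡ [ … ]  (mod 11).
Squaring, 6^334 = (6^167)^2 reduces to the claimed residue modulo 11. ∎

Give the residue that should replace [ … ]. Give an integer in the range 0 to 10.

8

Multiply the listed residues: 4 · 3 · 9 · 3 · 6 = 12 → 108 → 324 → 1944.
Reducing modulo 11: 1944 = 176·11 + 8, so 6^167 ≡ 8.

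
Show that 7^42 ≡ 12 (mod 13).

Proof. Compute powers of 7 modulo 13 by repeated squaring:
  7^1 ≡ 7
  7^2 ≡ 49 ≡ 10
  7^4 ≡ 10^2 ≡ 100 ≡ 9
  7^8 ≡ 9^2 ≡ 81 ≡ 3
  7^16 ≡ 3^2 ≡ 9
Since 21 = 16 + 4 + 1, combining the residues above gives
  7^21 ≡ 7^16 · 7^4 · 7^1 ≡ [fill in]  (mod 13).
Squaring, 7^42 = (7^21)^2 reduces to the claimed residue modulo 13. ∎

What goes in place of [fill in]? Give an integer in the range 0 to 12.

Multiply the listed residues: 9 · 9 · 7 = 81 → 567.
Reducing modulo 13: 567 = 43·13 + 8, so 7^21 ≡ 8.

8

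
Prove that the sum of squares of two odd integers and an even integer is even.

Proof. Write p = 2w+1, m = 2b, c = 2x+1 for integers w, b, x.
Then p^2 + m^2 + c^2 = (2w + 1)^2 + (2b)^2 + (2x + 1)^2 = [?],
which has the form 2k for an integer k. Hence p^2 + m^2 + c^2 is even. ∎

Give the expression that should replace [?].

(2w + 1)^2 + (2b)^2 + (2x + 1)^2 = 4b^2 + 4w^2 + 4w + 4x^2 + 4x + 2
= 2(2b^2 + 2w^2 + 2w + 2x^2 + 2x + 1).
Since 2b^2 + 2w^2 + 2w + 2x^2 + 2x + 1 is an integer, the sum of squares is of the form 2k for an integer k.

2(2b^2 + 2w^2 + 2w + 2x^2 + 2x + 1)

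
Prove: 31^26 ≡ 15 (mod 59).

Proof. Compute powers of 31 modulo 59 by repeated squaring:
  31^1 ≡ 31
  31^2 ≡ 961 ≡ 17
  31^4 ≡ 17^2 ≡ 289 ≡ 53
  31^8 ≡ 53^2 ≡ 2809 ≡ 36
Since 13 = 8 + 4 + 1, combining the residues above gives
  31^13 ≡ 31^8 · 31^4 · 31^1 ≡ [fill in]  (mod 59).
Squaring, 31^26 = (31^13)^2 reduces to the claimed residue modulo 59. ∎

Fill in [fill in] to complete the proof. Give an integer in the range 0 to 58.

Multiply the listed residues: 36 · 53 · 31 = 1908 → 59148.
Reducing modulo 59: 59148 = 1002·59 + 30, so 31^13 ≡ 30.

30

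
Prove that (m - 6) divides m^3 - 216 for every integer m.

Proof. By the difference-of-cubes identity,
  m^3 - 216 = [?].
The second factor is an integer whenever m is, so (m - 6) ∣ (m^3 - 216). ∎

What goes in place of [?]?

Polynomial division of m^3 - 216 by m - 6 leaves remainder 0 and quotient m^2 + 6m + 36.
Hence m^3 - 216 = (m - 6)(m^2 + 6m + 36).

(m - 6)(m^2 + 6m + 36)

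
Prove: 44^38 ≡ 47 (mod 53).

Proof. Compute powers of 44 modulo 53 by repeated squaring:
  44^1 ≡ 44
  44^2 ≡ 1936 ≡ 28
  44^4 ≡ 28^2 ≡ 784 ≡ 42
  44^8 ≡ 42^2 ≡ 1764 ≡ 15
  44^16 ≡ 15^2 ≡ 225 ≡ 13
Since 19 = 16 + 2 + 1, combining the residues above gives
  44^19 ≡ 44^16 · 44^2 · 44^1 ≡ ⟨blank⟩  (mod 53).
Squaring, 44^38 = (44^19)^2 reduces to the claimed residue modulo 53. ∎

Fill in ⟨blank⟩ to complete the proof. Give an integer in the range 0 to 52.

44^16 · 44^2 · 44^1 ≡ 13 · 28 · 44 = 16016.
16016 mod 53 = 10, so 44^19 ≡ 10 (mod 53).

10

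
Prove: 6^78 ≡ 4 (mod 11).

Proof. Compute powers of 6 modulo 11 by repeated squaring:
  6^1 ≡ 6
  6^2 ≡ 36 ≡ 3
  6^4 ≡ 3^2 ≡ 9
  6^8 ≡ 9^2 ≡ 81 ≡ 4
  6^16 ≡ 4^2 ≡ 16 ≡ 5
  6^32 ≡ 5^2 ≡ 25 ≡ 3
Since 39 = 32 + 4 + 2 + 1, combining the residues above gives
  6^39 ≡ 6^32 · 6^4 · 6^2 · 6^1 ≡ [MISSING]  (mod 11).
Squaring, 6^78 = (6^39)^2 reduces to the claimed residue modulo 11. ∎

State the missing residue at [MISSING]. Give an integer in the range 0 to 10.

Multiply the listed residues: 3 · 9 · 3 · 6 = 27 → 81 → 486.
Reducing modulo 11: 486 = 44·11 + 2, so 6^39 ≡ 2.

2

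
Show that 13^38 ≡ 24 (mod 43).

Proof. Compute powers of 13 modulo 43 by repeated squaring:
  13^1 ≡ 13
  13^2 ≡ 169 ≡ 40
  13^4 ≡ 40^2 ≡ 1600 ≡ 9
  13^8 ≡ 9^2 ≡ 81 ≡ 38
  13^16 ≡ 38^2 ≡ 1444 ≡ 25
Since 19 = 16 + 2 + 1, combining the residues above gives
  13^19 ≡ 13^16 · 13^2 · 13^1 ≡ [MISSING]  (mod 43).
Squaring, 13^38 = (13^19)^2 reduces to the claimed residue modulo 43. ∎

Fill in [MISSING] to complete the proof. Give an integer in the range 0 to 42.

14

Multiply the listed residues: 25 · 40 · 13 = 1000 → 13000.
Reducing modulo 43: 13000 = 302·43 + 14, so 13^19 ≡ 14.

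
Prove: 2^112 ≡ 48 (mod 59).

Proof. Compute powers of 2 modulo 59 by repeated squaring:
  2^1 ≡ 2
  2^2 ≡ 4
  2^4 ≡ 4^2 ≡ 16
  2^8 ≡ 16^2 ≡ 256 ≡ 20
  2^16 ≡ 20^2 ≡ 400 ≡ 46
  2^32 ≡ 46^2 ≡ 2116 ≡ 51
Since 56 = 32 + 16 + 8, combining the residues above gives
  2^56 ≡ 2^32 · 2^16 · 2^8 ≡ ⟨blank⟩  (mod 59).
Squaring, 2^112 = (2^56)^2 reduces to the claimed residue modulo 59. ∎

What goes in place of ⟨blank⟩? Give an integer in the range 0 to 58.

15

Multiply the listed residues: 51 · 46 · 20 = 2346 → 46920.
Reducing modulo 59: 46920 = 795·59 + 15, so 2^56 ≡ 15.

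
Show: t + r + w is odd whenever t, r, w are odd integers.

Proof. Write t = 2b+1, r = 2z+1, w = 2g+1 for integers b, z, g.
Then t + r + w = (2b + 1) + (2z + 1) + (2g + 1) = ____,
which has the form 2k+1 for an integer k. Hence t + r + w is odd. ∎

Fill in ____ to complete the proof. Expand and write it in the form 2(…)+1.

(2b + 1) + (2z + 1) + (2g + 1) = 2b + 2g + 2z + 3
= 2(b + g + z + 1) + 1.
Since b + g + z + 1 is an integer, the sum is of the form 2k+1 for an integer k.

2(b + g + z + 1) + 1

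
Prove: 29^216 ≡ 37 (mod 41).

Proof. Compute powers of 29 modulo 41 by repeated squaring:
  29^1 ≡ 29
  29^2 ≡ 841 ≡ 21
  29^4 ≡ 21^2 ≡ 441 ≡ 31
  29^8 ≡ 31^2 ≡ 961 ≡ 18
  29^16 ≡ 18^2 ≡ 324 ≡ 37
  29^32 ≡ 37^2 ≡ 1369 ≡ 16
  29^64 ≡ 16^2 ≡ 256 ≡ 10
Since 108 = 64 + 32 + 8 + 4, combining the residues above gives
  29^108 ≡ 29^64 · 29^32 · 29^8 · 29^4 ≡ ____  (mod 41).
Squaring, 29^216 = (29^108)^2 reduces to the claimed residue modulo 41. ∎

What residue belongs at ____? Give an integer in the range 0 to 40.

23

Multiply the listed residues: 10 · 16 · 18 · 31 = 160 → 2880 → 89280.
Reducing modulo 41: 89280 = 2177·41 + 23, so 29^108 ≡ 23.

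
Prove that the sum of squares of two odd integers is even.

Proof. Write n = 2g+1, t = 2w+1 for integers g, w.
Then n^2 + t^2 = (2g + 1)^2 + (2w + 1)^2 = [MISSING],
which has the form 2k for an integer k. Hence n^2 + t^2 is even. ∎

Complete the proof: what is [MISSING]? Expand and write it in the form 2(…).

Expanding: (2g + 1)^2 + (2w + 1)^2 = 4g^2 + 4g + 4w^2 + 4w + 2.
Every term is even; pulling out the factor of 2 gives 2(2g^2 + 2g + 2w^2 + 2w + 1).

2(2g^2 + 2g + 2w^2 + 2w + 1)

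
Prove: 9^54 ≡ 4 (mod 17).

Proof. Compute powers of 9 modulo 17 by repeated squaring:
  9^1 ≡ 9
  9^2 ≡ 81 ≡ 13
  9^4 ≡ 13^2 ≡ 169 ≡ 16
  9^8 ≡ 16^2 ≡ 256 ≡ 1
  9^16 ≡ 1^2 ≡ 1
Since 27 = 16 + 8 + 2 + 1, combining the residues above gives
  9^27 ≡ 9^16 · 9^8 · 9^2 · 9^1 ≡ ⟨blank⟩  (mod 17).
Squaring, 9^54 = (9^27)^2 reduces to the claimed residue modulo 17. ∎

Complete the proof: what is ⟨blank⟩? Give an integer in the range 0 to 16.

9^16 · 9^8 · 9^2 · 9^1 ≡ 1 · 1 · 13 · 9 = 117.
117 mod 17 = 15, so 9^27 ≡ 15 (mod 17).

15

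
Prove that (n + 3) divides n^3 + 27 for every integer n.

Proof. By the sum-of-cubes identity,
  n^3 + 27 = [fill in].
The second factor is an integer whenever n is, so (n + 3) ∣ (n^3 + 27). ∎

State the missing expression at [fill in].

a^3 + b^3 = (a + b)(a^2 - ab + b^2). With a = n, b = 3:
n^3 + 27 = (n + 3)(n^2 - 3n + 9).

(n + 3)(n^2 - 3n + 9)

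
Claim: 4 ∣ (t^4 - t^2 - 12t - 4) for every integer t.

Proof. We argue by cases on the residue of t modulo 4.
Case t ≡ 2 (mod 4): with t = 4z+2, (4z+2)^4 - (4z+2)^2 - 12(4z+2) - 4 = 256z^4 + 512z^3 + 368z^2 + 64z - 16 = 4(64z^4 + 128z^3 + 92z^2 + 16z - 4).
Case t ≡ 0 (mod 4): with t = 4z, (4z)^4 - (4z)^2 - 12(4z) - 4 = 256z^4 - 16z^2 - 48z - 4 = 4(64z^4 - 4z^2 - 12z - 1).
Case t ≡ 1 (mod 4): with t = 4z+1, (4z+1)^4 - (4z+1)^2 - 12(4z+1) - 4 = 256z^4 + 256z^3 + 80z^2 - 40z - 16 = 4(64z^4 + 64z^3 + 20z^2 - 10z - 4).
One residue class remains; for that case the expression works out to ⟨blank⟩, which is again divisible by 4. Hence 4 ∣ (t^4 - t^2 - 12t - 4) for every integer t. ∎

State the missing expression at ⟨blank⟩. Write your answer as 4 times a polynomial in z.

The residues treated are {2, 0, 1}, so the missing case is t ≡ 3 (mod 4); write t = 4z+3.
Then (4z+3)^4 - (4z+3)^2 - 12(4z+3) - 4 = 256z^4 + 768z^3 + 848z^2 + 360z + 32 = 4(64z^4 + 192z^3 + 212z^2 + 90z + 8).

4(64z^4 + 192z^3 + 212z^2 + 90z + 8)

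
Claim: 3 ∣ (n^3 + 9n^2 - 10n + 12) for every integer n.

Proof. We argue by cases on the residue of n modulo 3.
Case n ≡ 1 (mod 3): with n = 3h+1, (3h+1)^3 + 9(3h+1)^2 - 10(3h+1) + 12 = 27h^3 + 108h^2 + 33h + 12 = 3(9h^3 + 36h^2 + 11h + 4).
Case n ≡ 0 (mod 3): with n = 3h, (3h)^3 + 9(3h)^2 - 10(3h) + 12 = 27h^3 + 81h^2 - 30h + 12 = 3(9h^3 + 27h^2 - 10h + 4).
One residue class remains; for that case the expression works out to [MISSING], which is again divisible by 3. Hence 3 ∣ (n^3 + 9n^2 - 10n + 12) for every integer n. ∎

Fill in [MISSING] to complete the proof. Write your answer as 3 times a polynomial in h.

3(9h^3 + 45h^2 + 38h + 12)

The residues treated are {1, 0}, so the missing case is n ≡ 2 (mod 3); write n = 3h+2.
Then (3h+2)^3 + 9(3h+2)^2 - 10(3h+2) + 12 = 27h^3 + 135h^2 + 114h + 36 = 3(9h^3 + 45h^2 + 38h + 12).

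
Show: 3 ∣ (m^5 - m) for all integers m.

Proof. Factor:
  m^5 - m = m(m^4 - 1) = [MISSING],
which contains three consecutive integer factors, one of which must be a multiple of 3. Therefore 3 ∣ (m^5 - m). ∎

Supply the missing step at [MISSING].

m^4 - 1 = (m^2 - 1)(m^2 + 1), and m^2 - 1 = (m-1)(m+1).
So m(m^4 - 1) = (m - 1)m(m + 1)(m^2 + 1).

(m - 1)m(m + 1)(m^2 + 1)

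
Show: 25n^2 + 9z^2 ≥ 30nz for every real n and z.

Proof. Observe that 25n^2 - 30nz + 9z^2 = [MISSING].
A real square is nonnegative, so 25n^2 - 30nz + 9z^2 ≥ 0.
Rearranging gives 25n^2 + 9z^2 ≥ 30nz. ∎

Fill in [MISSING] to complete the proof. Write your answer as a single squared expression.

(5n - 3z)^2

The leading and trailing coefficients are 5^2 and 3^2, and 30 = 2·5·3, so the trinomial is (5n - 3z)^2.
Hence 25n^2 - 30nz + 9z^2 ≥ 0.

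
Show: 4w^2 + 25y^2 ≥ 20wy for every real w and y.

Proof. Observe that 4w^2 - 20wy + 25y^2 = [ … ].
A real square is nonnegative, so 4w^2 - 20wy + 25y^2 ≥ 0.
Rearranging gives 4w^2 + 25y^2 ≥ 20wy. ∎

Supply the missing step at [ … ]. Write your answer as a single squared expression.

(2w - 5y)^2

4w^2 - 20wy + 25y^2 is a perfect-square trinomial: the outer terms are (2w)^2 and (5y)^2, and the cross term is -2·2w·5y.
So 4w^2 - 20wy + 25y^2 = (2w - 5y)^2 ≥ 0.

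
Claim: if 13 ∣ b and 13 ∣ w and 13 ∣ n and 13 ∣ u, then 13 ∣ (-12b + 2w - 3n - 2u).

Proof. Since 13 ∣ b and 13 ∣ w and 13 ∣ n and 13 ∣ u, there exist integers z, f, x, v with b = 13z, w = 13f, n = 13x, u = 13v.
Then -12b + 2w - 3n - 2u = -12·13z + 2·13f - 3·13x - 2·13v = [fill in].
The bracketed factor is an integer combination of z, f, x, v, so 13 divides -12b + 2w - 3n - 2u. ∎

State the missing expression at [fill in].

13(2f - 2v - 3x - 12z)

Pull the common 13 out of every term: -12·13z + 2·13f - 3·13x - 2·13v = 13(2f - 2v - 3x - 12z).
2f - 2v - 3x - 12z is an integer, which exhibits the divisibility.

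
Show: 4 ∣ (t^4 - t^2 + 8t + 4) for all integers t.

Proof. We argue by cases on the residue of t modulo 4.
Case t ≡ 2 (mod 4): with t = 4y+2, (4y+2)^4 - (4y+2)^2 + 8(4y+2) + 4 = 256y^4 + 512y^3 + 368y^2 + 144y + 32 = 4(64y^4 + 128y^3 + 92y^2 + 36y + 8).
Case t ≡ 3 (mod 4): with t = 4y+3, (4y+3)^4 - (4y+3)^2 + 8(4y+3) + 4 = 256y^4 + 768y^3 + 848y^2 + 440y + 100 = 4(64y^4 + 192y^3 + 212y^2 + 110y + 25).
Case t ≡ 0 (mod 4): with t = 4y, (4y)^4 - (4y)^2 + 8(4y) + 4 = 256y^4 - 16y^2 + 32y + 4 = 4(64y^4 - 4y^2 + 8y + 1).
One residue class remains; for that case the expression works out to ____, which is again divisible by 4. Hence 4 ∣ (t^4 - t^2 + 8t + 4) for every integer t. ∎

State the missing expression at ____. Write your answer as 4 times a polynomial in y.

The residues treated are {2, 3, 0}, so the missing case is t ≡ 1 (mod 4); write t = 4y+1.
Then (4y+1)^4 - (4y+1)^2 + 8(4y+1) + 4 = 256y^4 + 256y^3 + 80y^2 + 40y + 12 = 4(64y^4 + 64y^3 + 20y^2 + 10y + 3).

4(64y^4 + 64y^3 + 20y^2 + 10y + 3)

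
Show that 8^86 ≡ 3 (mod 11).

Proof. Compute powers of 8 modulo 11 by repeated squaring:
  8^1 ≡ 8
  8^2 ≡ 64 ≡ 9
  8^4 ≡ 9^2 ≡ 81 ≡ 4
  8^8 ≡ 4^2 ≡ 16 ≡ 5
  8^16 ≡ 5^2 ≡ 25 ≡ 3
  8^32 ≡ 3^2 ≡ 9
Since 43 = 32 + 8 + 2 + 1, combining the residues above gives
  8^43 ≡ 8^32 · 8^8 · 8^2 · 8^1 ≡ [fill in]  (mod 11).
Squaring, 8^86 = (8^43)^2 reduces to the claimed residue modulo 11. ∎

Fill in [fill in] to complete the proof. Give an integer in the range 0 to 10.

6

8^32 · 8^8 · 8^2 · 8^1 ≡ 9 · 5 · 9 · 8 = 3240.
3240 mod 11 = 6, so 8^43 ≡ 6 (mod 11).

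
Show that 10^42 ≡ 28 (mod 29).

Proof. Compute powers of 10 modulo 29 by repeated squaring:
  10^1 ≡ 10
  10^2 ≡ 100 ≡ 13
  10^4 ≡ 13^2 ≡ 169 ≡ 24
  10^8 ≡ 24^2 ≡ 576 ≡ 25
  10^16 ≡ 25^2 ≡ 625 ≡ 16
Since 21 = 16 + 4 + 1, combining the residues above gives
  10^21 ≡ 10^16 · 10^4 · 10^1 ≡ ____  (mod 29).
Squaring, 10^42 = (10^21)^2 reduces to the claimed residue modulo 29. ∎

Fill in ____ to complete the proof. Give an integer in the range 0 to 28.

12

10^16 · 10^4 · 10^1 ≡ 16 · 24 · 10 = 3840.
3840 mod 29 = 12, so 10^21 ≡ 12 (mod 29).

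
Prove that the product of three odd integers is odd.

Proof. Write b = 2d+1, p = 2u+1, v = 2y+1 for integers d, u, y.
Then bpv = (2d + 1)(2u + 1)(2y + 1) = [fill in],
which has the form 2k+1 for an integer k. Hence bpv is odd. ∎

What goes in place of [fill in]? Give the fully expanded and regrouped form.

2(4duy + 2du + 2dy + d + 2uy + u + y) + 1

Expanding: (2d + 1)(2u + 1)(2y + 1) = 8duy + 4du + 4dy + 2d + 4uy + 2u + 2y + 1.
Every term except the constant is even, so this is 2(4duy + 2du + 2dy + d + 2uy + u + y) + 1,
and 4duy + 2du + 2dy + d + 2uy + u + y ∈ ℤ gives the required form.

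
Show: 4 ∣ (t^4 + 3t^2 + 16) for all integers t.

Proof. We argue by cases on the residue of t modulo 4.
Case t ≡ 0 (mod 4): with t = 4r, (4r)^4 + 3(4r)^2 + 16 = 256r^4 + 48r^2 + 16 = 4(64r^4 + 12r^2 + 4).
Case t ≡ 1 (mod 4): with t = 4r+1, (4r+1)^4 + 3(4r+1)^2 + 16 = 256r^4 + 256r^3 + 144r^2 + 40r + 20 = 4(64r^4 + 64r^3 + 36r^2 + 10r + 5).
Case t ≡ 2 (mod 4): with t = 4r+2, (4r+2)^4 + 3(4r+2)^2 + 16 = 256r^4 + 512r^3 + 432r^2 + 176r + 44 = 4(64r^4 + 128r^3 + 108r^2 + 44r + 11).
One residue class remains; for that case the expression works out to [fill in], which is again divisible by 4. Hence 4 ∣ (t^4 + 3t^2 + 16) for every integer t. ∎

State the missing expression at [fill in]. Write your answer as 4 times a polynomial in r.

4(64r^4 + 192r^3 + 228r^2 + 126r + 31)

Only t ≡ 3 (mod 4) is unaccounted for. Put t = 4r+3:
(4r+3)^4 + 3(4r+3)^2 + 16 expands to 256r^4 + 768r^3 + 912r^2 + 504r + 124,
and factoring out 4 leaves 4(64r^4 + 192r^3 + 228r^2 + 126r + 31).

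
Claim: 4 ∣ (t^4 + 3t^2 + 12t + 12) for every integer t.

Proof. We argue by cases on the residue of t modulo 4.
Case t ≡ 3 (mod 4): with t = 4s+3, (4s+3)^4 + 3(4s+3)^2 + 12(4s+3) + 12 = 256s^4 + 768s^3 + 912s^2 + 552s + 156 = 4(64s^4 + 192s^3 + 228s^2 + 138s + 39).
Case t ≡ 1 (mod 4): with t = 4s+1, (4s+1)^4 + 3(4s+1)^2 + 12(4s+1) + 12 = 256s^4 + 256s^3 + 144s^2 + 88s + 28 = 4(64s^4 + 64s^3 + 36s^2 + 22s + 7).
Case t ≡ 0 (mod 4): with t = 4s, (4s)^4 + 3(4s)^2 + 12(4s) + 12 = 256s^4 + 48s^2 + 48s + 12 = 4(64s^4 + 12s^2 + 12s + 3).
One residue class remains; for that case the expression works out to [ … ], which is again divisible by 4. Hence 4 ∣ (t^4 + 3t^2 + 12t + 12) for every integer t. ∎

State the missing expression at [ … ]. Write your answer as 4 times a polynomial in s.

4(64s^4 + 128s^3 + 108s^2 + 56s + 16)

The residues treated are {3, 1, 0}, so the missing case is t ≡ 2 (mod 4); write t = 4s+2.
Then (4s+2)^4 + 3(4s+2)^2 + 12(4s+2) + 12 = 256s^4 + 512s^3 + 432s^2 + 224s + 64 = 4(64s^4 + 128s^3 + 108s^2 + 56s + 16).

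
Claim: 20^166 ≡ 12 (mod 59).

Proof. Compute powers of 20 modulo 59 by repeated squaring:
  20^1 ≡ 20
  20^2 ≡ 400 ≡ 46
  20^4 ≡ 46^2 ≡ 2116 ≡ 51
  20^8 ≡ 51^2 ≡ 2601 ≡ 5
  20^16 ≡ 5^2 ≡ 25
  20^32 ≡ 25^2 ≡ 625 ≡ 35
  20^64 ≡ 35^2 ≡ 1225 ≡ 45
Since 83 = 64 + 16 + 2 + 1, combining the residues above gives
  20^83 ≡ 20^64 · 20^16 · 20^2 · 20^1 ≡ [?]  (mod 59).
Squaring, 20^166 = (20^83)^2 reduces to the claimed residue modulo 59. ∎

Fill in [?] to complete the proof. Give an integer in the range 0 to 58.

22

20^64 · 20^16 · 20^2 · 20^1 ≡ 45 · 25 · 46 · 20 = 1035000.
1035000 mod 59 = 22, so 20^83 ≡ 22 (mod 59).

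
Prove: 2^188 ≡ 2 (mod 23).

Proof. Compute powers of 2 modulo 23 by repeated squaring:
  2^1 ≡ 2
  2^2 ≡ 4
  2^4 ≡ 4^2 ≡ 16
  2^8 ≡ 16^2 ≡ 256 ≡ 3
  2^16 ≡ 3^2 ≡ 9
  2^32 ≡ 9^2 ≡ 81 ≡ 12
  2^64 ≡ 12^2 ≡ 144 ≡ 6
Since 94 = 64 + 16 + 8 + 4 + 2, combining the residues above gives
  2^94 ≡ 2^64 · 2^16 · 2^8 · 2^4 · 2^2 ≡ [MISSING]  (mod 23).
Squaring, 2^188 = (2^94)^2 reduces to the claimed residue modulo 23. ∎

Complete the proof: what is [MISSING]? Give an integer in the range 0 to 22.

18

2^64 · 2^16 · 2^8 · 2^4 · 2^2 ≡ 6 · 9 · 3 · 16 · 4 = 10368.
10368 mod 23 = 18, so 2^94 ≡ 18 (mod 23).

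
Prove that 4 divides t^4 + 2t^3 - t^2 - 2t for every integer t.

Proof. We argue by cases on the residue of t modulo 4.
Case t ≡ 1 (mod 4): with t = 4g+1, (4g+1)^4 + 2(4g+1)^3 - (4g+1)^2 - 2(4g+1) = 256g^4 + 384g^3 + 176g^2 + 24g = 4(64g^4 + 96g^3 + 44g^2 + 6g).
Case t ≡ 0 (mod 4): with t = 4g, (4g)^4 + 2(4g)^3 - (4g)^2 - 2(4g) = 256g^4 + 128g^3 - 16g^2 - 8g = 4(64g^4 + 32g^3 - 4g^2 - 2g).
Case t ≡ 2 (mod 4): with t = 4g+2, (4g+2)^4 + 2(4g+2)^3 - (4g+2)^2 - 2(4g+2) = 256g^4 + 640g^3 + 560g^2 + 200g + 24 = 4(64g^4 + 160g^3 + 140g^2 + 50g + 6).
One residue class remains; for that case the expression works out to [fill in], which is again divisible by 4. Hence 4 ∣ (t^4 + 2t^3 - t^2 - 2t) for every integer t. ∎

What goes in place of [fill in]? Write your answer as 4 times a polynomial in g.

4(64g^4 + 224g^3 + 284g^2 + 154g + 30)

The residues treated are {1, 0, 2}, so the missing case is t ≡ 3 (mod 4); write t = 4g+3.
Then (4g+3)^4 + 2(4g+3)^3 - (4g+3)^2 - 2(4g+3) = 256g^4 + 896g^3 + 1136g^2 + 616g + 120 = 4(64g^4 + 224g^3 + 284g^2 + 154g + 30).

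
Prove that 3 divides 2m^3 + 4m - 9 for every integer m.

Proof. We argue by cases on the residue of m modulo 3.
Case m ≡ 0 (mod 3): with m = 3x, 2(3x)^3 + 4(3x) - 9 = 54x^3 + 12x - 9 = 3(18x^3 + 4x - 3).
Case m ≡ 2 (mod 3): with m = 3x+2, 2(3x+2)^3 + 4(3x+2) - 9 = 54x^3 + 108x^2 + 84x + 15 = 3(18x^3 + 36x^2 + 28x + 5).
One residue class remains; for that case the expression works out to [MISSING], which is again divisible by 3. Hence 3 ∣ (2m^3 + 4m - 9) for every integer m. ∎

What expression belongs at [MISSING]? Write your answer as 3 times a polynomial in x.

Only m ≡ 1 (mod 3) is unaccounted for. Put m = 3x+1:
2(3x+1)^3 + 4(3x+1) - 9 expands to 54x^3 + 54x^2 + 30x - 3,
and factoring out 3 leaves 3(18x^3 + 18x^2 + 10x - 1).

3(18x^3 + 18x^2 + 10x - 1)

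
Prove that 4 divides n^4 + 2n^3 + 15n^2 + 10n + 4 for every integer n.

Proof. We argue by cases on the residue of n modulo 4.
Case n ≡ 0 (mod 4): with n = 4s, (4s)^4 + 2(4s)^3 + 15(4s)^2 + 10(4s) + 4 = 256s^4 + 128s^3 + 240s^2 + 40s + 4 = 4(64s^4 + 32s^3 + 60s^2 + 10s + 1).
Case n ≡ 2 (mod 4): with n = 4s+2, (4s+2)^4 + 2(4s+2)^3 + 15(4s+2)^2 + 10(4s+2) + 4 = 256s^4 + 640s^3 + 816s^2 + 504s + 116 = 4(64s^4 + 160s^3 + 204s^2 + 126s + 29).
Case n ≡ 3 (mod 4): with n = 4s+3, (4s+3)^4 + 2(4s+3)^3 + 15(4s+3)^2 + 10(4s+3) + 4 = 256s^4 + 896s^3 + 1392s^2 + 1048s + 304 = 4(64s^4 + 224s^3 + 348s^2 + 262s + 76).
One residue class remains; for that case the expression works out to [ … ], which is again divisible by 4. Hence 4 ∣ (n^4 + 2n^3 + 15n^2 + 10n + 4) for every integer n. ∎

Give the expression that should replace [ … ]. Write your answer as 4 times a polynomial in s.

Only n ≡ 1 (mod 4) is unaccounted for. Put n = 4s+1:
(4s+1)^4 + 2(4s+1)^3 + 15(4s+1)^2 + 10(4s+1) + 4 expands to 256s^4 + 384s^3 + 432s^2 + 200s + 32,
and factoring out 4 leaves 4(64s^4 + 96s^3 + 108s^2 + 50s + 8).

4(64s^4 + 96s^3 + 108s^2 + 50s + 8)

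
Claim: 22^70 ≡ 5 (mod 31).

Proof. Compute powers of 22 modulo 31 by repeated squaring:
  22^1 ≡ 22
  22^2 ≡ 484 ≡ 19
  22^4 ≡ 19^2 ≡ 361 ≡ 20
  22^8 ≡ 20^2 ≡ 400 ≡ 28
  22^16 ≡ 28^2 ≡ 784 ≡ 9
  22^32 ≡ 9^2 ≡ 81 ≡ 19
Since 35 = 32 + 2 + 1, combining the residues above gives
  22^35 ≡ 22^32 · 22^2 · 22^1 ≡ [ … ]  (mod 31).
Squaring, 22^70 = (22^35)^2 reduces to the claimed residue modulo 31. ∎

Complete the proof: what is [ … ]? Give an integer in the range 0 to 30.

Multiply the listed residues: 19 · 19 · 22 = 361 → 7942.
Reducing modulo 31: 7942 = 256·31 + 6, so 22^35 ≡ 6.

6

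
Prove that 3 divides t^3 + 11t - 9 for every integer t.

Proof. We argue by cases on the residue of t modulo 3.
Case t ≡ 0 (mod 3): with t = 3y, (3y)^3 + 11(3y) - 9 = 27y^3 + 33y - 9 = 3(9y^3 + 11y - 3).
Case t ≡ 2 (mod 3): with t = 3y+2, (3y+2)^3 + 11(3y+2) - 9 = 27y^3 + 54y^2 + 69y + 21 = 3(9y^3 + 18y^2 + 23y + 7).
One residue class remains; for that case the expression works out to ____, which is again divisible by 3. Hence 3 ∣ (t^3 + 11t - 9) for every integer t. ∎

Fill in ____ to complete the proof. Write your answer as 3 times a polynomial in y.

The residues treated are {0, 2}, so the missing case is t ≡ 1 (mod 3); write t = 3y+1.
Then (3y+1)^3 + 11(3y+1) - 9 = 27y^3 + 27y^2 + 42y + 3 = 3(9y^3 + 9y^2 + 14y + 1).

3(9y^3 + 9y^2 + 14y + 1)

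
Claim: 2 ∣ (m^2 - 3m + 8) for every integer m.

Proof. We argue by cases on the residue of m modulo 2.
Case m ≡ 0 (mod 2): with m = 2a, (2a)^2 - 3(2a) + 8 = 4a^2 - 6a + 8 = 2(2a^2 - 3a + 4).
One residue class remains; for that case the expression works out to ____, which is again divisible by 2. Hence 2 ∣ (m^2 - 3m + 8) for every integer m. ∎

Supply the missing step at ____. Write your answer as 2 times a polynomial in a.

The residues treated are {0}, so the missing case is m ≡ 1 (mod 2); write m = 2a+1.
Then (2a+1)^2 - 3(2a+1) + 8 = 4a^2 - 2a + 6 = 2(2a^2 - a + 3).

2(2a^2 - a + 3)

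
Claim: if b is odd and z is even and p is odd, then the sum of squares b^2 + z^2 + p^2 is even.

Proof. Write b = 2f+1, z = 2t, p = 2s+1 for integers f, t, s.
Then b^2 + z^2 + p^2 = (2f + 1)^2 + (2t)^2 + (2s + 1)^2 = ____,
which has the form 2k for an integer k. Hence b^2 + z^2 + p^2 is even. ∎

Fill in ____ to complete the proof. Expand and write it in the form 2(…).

(2f + 1)^2 + (2t)^2 + (2s + 1)^2 = 4f^2 + 4f + 4s^2 + 4s + 4t^2 + 2
= 2(2f^2 + 2f + 2s^2 + 2s + 2t^2 + 1).
Since 2f^2 + 2f + 2s^2 + 2s + 2t^2 + 1 is an integer, the sum of squares is of the form 2k for an integer k.

2(2f^2 + 2f + 2s^2 + 2s + 2t^2 + 1)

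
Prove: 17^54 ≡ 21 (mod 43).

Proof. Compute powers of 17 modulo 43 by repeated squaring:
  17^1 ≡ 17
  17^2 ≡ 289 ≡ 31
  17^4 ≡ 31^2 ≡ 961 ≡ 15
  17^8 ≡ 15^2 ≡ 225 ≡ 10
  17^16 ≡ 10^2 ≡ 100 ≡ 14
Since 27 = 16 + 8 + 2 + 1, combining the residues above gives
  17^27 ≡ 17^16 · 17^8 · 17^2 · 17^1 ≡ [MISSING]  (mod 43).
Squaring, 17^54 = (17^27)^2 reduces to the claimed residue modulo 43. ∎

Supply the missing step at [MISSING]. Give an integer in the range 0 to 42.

17^16 · 17^8 · 17^2 · 17^1 ≡ 14 · 10 · 31 · 17 = 73780.
73780 mod 43 = 35, so 17^27 ≡ 35 (mod 43).

35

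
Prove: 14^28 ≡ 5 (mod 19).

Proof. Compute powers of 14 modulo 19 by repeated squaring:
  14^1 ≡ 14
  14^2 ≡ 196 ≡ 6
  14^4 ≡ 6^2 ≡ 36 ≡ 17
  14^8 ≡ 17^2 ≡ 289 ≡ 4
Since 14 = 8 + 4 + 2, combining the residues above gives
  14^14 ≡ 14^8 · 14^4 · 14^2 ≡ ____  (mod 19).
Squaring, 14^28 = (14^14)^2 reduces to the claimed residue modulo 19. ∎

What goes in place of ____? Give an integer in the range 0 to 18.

9

Multiply the listed residues: 4 · 17 · 6 = 68 → 408.
Reducing modulo 19: 408 = 21·19 + 9, so 14^14 ≡ 9.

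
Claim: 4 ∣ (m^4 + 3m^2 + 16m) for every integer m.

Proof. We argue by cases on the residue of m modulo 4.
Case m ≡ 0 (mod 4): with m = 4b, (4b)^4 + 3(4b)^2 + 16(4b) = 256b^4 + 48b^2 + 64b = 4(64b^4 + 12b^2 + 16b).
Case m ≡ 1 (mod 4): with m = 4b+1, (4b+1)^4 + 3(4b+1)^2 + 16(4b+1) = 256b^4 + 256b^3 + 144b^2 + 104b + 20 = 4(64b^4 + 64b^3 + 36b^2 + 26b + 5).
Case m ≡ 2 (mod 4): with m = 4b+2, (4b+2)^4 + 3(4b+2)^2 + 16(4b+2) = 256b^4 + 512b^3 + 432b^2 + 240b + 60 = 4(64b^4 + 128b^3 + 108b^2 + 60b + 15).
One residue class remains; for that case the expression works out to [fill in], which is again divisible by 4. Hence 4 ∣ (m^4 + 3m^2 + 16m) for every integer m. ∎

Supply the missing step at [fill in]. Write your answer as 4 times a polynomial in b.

The residues treated are {0, 1, 2}, so the missing case is m ≡ 3 (mod 4); write m = 4b+3.
Then (4b+3)^4 + 3(4b+3)^2 + 16(4b+3) = 256b^4 + 768b^3 + 912b^2 + 568b + 156 = 4(64b^4 + 192b^3 + 228b^2 + 142b + 39).

4(64b^4 + 192b^3 + 228b^2 + 142b + 39)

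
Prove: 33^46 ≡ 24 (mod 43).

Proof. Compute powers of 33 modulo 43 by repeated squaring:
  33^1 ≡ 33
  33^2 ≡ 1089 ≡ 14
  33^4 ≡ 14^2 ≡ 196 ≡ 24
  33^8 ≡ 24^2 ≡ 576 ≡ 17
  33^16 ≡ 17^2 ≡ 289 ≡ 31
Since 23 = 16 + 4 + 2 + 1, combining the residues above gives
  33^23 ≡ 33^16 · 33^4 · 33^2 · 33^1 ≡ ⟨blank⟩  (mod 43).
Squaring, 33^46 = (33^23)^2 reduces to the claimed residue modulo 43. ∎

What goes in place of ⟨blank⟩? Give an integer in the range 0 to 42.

29

33^16 · 33^4 · 33^2 · 33^1 ≡ 31 · 24 · 14 · 33 = 343728.
343728 mod 43 = 29, so 33^23 ≡ 29 (mod 43).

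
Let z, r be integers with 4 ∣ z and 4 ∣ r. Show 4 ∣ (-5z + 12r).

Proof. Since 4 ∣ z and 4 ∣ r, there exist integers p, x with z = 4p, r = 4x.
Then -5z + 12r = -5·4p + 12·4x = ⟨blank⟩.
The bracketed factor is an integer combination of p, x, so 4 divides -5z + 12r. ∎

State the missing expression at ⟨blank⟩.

Each term has a factor of 4: -5·4p + 12·4x = 4·(-5p + 12x).
Since -5p + 12x is an integer, 4 ∣ (-5z + 12r).

4(-5p + 12x)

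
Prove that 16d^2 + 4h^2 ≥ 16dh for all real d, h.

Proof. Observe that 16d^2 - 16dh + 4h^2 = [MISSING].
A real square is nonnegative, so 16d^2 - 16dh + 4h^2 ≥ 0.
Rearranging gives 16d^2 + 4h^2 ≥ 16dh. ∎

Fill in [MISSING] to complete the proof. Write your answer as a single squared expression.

16d^2 - 16dh + 4h^2 is a perfect-square trinomial: the outer terms are (4d)^2 and (2h)^2, and the cross term is -2·4d·2h.
So 16d^2 - 16dh + 4h^2 = (4d - 2h)^2 ≥ 0.

(4d - 2h)^2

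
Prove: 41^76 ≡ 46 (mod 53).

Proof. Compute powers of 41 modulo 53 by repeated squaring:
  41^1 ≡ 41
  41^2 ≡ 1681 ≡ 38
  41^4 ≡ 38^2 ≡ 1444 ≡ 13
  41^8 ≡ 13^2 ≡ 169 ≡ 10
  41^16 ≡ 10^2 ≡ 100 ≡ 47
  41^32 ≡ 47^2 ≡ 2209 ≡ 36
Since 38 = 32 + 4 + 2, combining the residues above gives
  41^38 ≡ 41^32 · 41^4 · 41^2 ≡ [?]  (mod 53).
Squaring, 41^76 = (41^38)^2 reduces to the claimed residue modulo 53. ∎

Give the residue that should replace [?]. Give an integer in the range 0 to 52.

41^32 · 41^4 · 41^2 ≡ 36 · 13 · 38 = 17784.
17784 mod 53 = 29, so 41^38 ≡ 29 (mod 53).

29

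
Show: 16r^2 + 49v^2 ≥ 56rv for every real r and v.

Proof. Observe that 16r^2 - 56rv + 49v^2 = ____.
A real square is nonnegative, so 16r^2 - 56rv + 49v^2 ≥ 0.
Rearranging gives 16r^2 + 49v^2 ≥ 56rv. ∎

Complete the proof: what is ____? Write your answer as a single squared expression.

16r^2 - 56rv + 49v^2 is a perfect-square trinomial: the outer terms are (4r)^2 and (7v)^2, and the cross term is -2·4r·7v.
So 16r^2 - 56rv + 49v^2 = (4r - 7v)^2 ≥ 0.

(4r - 7v)^2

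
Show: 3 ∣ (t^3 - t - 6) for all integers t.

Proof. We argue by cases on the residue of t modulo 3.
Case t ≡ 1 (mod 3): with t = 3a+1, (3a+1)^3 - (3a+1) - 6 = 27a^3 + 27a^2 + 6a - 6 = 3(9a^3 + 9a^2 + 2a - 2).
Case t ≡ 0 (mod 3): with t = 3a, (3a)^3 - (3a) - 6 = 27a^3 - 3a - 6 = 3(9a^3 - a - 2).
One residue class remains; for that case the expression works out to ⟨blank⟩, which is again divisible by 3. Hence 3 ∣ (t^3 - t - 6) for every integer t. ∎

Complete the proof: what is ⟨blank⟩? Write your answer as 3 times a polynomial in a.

3(9a^3 + 18a^2 + 11a)

The residues treated are {1, 0}, so the missing case is t ≡ 2 (mod 3); write t = 3a+2.
Then (3a+2)^3 - (3a+2) - 6 = 27a^3 + 54a^2 + 33a = 3(9a^3 + 18a^2 + 11a).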